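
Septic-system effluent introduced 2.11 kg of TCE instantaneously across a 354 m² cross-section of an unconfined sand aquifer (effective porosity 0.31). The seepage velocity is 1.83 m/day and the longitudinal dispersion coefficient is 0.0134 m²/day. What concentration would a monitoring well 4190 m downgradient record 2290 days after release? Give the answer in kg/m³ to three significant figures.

For an instantaneous plane source, C(x,t) = M/(n_e·A·√(4πDt)) · exp(−(x−vt)²/(4Dt)), with n_e·A the pore (flow) area.
Plume center vt = 1.83 × 2290 = 4190.7 m, so the well at 4190 m is 0.7 m upgradient of the peak.
√(4πDt) = 19.64 m, giving peak height M/(n_e·A·√(4πDt)) = 2.11/(0.31 × 354 × 19.64) = 0.0009790 kg/m³.
(x−vt)²/(4Dt) = (-0.7)²/(4 × 0.0134 × 2290) = 0.003992; exp(−0.003992) = 0.9960.
C = 0.0009790 × 0.9960 = 0.000975 kg/m³.

0.000975 kg/m³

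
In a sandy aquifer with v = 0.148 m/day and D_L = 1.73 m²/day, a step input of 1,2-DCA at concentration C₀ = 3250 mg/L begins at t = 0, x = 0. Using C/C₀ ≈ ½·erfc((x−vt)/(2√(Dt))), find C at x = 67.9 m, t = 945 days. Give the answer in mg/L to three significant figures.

2910 mg/L

For a continuous step input, C/C₀ ≈ ½·erfc((x−vt)/(2√(Dt))).
vt = 0.148 × 945 = 139.86 m and 2√(Dt) = 2√(1.73 × 945) = 80.87 m.
Argument (x−vt)/(2√(Dt)) = (67.9 − 139.86)/80.87 = -0.8898; ½·erfc(-0.8898) = 0.8959.
C = 3250 × 0.8959 = 2910 mg/L.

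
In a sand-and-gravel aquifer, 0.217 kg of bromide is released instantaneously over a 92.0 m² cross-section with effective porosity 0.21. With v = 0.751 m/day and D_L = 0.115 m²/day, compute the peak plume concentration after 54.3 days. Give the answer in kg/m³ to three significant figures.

0.00127 kg/m³

The peak of an instantaneous 1D plume sits at x = vt; there the Gaussian factor is 1 and C_max = M/(n_e·A·√(4πDt)), where n_e·A is the pore area the mass is dissolved in.
√(4πDt) = √(4π × 0.115 × 54.3) = 8.858 m, so C_max = 0.217/(0.21 × 92.0 × 8.858) = 0.00127 kg/m³.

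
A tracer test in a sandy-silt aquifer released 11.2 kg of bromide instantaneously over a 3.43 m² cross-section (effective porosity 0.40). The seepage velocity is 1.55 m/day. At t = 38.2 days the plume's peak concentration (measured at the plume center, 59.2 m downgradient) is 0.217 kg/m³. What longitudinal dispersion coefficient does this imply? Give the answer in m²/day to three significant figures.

2.95 m²/day

At the plume center C_max = M/(n_e·A·√(4πDt)), so D = M²/(4πt·(n_e·A·C_max)²).
n_e·A·C_max = 0.40 × 3.43 × 0.217 = 0.2977 kg/m.
D = 11.2²/(4π × 38.2 × 0.2977²) = 2.95 m²/day.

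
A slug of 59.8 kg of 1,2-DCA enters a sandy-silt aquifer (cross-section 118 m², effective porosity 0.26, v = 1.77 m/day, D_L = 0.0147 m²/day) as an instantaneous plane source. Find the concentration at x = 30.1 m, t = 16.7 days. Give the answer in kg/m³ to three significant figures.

For an instantaneous plane source, C(x,t) = M/(n_e·A·√(4πDt)) · exp(−(x−vt)²/(4Dt)), with n_e·A the pore (flow) area.
Plume center vt = 1.77 × 16.7 = 29.559 m, so the well at 30.1 m is 0.541 m downgradient of the peak.
√(4πDt) = 1.756 m, giving peak height M/(n_e·A·√(4πDt)) = 59.8/(0.26 × 118 × 1.756) = 1.110 kg/m³.
(x−vt)²/(4Dt) = (0.541)²/(4 × 0.0147 × 16.7) = 0.2981; exp(−0.2981) = 0.7422.
C = 1.110 × 0.7422 = 0.824 kg/m³.

0.824 kg/m³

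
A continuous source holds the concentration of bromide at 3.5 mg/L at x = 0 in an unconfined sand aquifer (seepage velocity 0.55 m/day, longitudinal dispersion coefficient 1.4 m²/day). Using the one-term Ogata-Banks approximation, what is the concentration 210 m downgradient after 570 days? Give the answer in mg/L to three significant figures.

For a continuous step input, C/C₀ ≈ ½·erfc((x−vt)/(2√(Dt))).
vt = 0.55 × 570 = 313.5 m and 2√(Dt) = 2√(1.4 × 570) = 56.50 m.
Argument (x−vt)/(2√(Dt)) = (210 − 313.5)/56.50 = -1.832; ½·erfc(-1.832) = 0.9952.
C = 3.5 × 0.9952 = 3.48 mg/L.

3.48 mg/L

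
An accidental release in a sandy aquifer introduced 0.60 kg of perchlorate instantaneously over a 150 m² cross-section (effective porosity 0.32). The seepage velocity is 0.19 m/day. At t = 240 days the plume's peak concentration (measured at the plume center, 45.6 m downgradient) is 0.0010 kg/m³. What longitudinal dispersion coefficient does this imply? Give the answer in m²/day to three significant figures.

0.0518 m²/day

At the plume center C_max = M/(n_e·A·√(4πDt)), so D = M²/(4πt·(n_e·A·C_max)²).
n_e·A·C_max = 0.32 × 150 × 0.0010 = 0.04800 kg/m.
D = 0.60²/(4π × 240 × 0.04800²) = 0.0518 m²/day.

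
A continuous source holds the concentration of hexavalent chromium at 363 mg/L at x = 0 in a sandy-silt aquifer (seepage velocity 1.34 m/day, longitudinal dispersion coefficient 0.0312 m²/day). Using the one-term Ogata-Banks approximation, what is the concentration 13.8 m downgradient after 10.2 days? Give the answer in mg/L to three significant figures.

158 mg/L

For a continuous step input, C/C₀ ≈ ½·erfc((x−vt)/(2√(Dt))).
vt = 1.34 × 10.2 = 13.668 m and 2√(Dt) = 2√(0.0312 × 10.2) = 1.128 m.
Argument (x−vt)/(2√(Dt)) = (13.8 − 13.668)/1.128 = 0.1170; ½·erfc(0.1170) = 0.4343.
C = 363 × 0.4343 = 158 mg/L.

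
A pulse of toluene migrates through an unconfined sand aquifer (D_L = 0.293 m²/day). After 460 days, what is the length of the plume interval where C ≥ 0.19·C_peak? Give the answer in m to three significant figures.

59.8 m

The plume is Gaussian with σ = √(2Dt) = √(2 × 0.293 × 460) = 16.42 m.
C/C_peak = exp(−Δx²/(2σ²)) = 0.19 ⇒ Δx = σ·√(−2 ln 0.19) = 16.42 × 1.822 = 29.92 m.
Width = 2Δx = 59.8 m.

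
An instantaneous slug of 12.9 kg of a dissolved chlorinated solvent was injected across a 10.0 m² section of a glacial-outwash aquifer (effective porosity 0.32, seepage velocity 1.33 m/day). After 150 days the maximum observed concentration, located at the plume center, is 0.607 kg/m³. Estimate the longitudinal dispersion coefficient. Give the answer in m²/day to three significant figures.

At the plume center C_max = M/(n_e·A·√(4πDt)), so D = M²/(4πt·(n_e·A·C_max)²).
n_e·A·C_max = 0.32 × 10.0 × 0.607 = 1.942 kg/m.
D = 12.9²/(4π × 150 × 1.942²) = 0.0234 m²/day.

0.0234 m²/day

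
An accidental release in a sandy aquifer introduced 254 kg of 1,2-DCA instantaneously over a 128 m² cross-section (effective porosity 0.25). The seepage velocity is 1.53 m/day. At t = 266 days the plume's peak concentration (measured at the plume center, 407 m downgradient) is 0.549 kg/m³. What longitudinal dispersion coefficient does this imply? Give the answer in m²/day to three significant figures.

0.0625 m²/day

At the plume center C_max = M/(n_e·A·√(4πDt)), so D = M²/(4πt·(n_e·A·C_max)²).
n_e·A·C_max = 0.25 × 128 × 0.549 = 17.57 kg/m.
D = 254²/(4π × 266 × 17.57²) = 0.0625 m²/day.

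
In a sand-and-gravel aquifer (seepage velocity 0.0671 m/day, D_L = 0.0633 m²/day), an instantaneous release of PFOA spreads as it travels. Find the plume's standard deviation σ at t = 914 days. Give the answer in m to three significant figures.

10.8 m

Dispersive spreading gives a Gaussian with σ² = 2Dt; advection only shifts the center.
σ = √(2 × 0.0633 × 914) = 10.8 m.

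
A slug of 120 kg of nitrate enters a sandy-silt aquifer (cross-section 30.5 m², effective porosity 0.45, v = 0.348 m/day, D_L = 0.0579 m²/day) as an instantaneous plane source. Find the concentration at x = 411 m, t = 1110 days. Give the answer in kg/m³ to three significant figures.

0.0286 kg/m³

For an instantaneous plane source, C(x,t) = M/(n_e·A·√(4πDt)) · exp(−(x−vt)²/(4Dt)), with n_e·A the pore (flow) area.
Plume center vt = 0.348 × 1110 = 386.28 m, so the well at 411 m is 24.72 m downgradient of the peak.
√(4πDt) = 28.42 m, giving peak height M/(n_e·A·√(4πDt)) = 120/(0.45 × 30.5 × 28.42) = 0.3076 kg/m³.
(x−vt)²/(4Dt) = (24.72)²/(4 × 0.0579 × 1110) = 2.377; exp(−2.377) = 0.09283.
C = 0.3076 × 0.09283 = 0.0286 kg/m³.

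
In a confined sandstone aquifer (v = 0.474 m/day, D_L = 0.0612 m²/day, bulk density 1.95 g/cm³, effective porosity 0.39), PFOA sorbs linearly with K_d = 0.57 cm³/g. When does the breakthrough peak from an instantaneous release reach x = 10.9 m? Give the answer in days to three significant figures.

Retardation factor R = 1 + ρ_b·K_d/n = 1 + 1.95 × 0.57/0.39 = 3.850.
Sorption retards both mechanisms: v_R = v/R = 0.1231 m/day, D_R = D/R = 0.01590 m²/day.
Peak time from v_R²t² + 2D_R t − x² = 0: t = (√(D_R² + v_R²x²) − D_R)/v_R².
√(D_R² + v_R²x²) = √(0.01590² + 0.1231² × 10.9²) = 1.342; v_R² = 0.01515.
t = (1.342 − 0.01590)/0.01515 = 87.5 days.

87.5 days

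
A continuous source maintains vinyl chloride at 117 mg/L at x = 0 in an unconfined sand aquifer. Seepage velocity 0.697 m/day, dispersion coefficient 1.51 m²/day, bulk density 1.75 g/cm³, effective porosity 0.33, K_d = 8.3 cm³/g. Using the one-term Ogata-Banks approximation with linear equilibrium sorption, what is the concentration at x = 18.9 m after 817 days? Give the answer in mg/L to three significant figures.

Retardation factor R = 1 + ρ_b·K_d/n = 1 + 1.75 × 8.3/0.33 = 45.02.
Sorption retards both mechanisms: v_R = v/R = 0.01548 m/day, D_R = D/R = 0.03354 m²/day.
v_R·t = 0.01548 × 817 = 12.64716 m; 2√(D_R t) = 10.47 m; argument = (18.9 − 12.64716)/10.47 = 0.5972.
C = C₀ × ½·erfc(0.5972) = 117 × 0.1992 = 23.3 mg/L.

23.3 mg/L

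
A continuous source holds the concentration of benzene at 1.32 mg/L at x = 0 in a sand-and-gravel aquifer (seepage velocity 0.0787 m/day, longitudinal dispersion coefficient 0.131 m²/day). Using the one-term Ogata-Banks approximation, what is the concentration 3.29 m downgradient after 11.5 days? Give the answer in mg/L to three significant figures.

0.112 mg/L

For a continuous step input, C/C₀ ≈ ½·erfc((x−vt)/(2√(Dt))).
vt = 0.0787 × 11.5 = 0.90505 m and 2√(Dt) = 2√(0.131 × 11.5) = 2.455 m.
Argument (x−vt)/(2√(Dt)) = (3.29 − 0.90505)/2.455 = 0.9715; ½·erfc(0.9715) = 0.08474.
C = 1.32 × 0.08474 = 0.112 mg/L.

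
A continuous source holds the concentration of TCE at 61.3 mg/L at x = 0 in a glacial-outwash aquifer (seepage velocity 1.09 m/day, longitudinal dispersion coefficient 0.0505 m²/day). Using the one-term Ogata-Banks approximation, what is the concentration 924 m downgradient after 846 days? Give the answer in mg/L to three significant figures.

25.8 mg/L

For a continuous step input, C/C₀ ≈ ½·erfc((x−vt)/(2√(Dt))).
vt = 1.09 × 846 = 922.14 m and 2√(Dt) = 2√(0.0505 × 846) = 13.07 m.
Argument (x−vt)/(2√(Dt)) = (924 − 922.14)/13.07 = 0.1423; ½·erfc(0.1423) = 0.4203.
C = 61.3 × 0.4203 = 25.8 mg/L.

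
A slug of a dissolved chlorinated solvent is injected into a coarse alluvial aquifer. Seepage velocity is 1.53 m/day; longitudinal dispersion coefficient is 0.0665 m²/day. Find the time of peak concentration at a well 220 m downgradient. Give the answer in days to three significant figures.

For the 1D instantaneous-source solution, setting ∂C/∂t = 0 at fixed x gives v²t² + 2Dt − x² = 0, so t = (√(D² + v²x²) − D)/v².
√(D² + v²x²) = √(0.0665² + 1.53² × 220²) = 336.6; v² = 2.3409.
t = (336.6 − 0.0665)/2.3409 = 144 days (vs. the pure-advection estimate x/v = 144 d).

144 days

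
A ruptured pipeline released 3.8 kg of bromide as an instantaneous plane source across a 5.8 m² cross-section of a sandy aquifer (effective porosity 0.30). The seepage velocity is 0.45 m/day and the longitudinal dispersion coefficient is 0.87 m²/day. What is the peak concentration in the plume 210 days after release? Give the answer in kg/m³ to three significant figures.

0.0456 kg/m³

The peak of an instantaneous 1D plume sits at x = vt; there the Gaussian factor is 1 and C_max = M/(n_e·A·√(4πDt)), where n_e·A is the pore area the mass is dissolved in.
√(4πDt) = √(4π × 0.87 × 210) = 47.92 m, so C_max = 3.8/(0.30 × 5.8 × 47.92) = 0.0456 kg/m³.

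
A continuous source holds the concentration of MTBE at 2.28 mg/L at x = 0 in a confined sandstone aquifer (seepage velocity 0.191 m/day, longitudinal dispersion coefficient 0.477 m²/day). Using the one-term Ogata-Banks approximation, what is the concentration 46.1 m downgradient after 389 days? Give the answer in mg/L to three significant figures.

For a continuous step input, C/C₀ ≈ ½·erfc((x−vt)/(2√(Dt))).
vt = 0.191 × 389 = 74.299 m and 2√(Dt) = 2√(0.477 × 389) = 27.24 m.
Argument (x−vt)/(2√(Dt)) = (46.1 − 74.299)/27.24 = -1.035; ½·erfc(-1.035) = 0.9284.
C = 2.28 × 0.9284 = 2.12 mg/L.

2.12 mg/L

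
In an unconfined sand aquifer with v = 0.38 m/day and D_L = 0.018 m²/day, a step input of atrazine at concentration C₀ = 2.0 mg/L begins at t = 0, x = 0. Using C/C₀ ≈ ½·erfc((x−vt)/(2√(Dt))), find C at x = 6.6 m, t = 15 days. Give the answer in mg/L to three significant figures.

0.221 mg/L

For a continuous step input, C/C₀ ≈ ½·erfc((x−vt)/(2√(Dt))).
vt = 0.38 × 15 = 5.7 m and 2√(Dt) = 2√(0.018 × 15) = 1.039 m.
Argument (x−vt)/(2√(Dt)) = (6.6 − 5.7)/1.039 = 0.8662; ½·erfc(0.8662) = 0.1103.
C = 2.0 × 0.1103 = 0.221 mg/L.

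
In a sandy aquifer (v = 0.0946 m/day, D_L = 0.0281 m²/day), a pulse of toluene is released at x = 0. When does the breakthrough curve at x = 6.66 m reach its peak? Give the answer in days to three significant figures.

67.3 days

For the 1D instantaneous-source solution, setting ∂C/∂t = 0 at fixed x gives v²t² + 2Dt − x² = 0, so t = (√(D² + v²x²) − D)/v².
√(D² + v²x²) = √(0.0281² + 0.0946² × 6.66²) = 0.6307; v² = 0.00894916.
t = (0.6307 − 0.0281)/0.00894916 = 67.3 days (vs. the pure-advection estimate x/v = 70.4 d).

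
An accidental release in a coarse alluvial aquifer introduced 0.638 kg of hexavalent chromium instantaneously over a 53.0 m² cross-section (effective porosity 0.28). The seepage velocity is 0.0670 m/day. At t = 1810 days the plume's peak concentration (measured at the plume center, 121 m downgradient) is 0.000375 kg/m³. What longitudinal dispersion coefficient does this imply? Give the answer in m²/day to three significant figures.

At the plume center C_max = M/(n_e·A·√(4πDt)), so D = M²/(4πt·(n_e·A·C_max)²).
n_e·A·C_max = 0.28 × 53.0 × 0.000375 = 0.005565 kg/m.
D = 0.638²/(4π × 1810 × 0.005565²) = 0.578 m²/day.

0.578 m²/day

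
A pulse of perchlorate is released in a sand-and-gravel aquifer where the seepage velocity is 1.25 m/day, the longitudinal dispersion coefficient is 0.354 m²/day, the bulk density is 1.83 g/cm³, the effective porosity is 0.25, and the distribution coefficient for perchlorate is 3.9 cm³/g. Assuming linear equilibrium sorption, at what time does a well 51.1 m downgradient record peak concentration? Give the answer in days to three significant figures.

1200 days

Retardation factor R = 1 + ρ_b·K_d/n = 1 + 1.83 × 3.9/0.25 = 29.55.
Sorption retards both mechanisms: v_R = v/R = 0.04230 m/day, D_R = D/R = 0.01198 m²/day.
Peak time from v_R²t² + 2D_R t − x² = 0: t = (√(D_R² + v_R²x²) − D_R)/v_R².
√(D_R² + v_R²x²) = √(0.01198² + 0.04230² × 51.1²) = 2.162; v_R² = 0.001789.
t = (2.162 − 0.01198)/0.001789 = 1200 days.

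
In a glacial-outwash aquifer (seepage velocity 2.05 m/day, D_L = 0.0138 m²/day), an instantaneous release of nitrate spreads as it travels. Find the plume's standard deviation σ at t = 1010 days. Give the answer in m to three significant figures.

5.28 m

Dispersive spreading gives a Gaussian with σ² = 2Dt; advection only shifts the center.
σ = √(2 × 0.0138 × 1010) = 5.28 m.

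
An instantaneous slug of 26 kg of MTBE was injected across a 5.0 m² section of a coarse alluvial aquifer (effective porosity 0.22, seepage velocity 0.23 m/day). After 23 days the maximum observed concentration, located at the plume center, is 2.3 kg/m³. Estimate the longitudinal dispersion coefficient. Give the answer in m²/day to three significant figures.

At the plume center C_max = M/(n_e·A·√(4πDt)), so D = M²/(4πt·(n_e·A·C_max)²).
n_e·A·C_max = 0.22 × 5.0 × 2.3 = 2.530 kg/m.
D = 26²/(4π × 23 × 2.530²) = 0.365 m²/day.

0.365 m²/day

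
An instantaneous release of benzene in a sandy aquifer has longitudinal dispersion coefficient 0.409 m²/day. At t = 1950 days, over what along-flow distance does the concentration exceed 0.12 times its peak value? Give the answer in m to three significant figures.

164 m

The plume is Gaussian with σ = √(2Dt) = √(2 × 0.409 × 1950) = 39.94 m.
C/C_peak = exp(−Δx²/(2σ²)) = 0.12 ⇒ Δx = σ·√(−2 ln 0.12) = 39.94 × 2.059 = 82.24 m.
Width = 2Δx = 164 m.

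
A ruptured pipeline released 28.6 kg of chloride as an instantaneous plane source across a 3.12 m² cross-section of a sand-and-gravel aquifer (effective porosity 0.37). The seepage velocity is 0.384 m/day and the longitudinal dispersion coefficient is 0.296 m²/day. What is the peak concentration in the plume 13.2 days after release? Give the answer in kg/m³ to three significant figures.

The peak of an instantaneous 1D plume sits at x = vt; there the Gaussian factor is 1 and C_max = M/(n_e·A·√(4πDt)), where n_e·A is the pore area the mass is dissolved in.
√(4πDt) = √(4π × 0.296 × 13.2) = 7.007 m, so C_max = 28.6/(0.37 × 3.12 × 7.007) = 3.54 kg/m³.

3.54 kg/m³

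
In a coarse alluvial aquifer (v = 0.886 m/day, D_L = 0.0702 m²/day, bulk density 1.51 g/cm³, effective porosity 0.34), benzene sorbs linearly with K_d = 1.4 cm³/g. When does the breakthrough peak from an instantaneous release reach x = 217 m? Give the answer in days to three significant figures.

1770 days

Retardation factor R = 1 + ρ_b·K_d/n = 1 + 1.51 × 1.4/0.34 = 7.218.
Sorption retards both mechanisms: v_R = v/R = 0.1227 m/day, D_R = D/R = 0.009726 m²/day.
Peak time from v_R²t² + 2D_R t − x² = 0: t = (√(D_R² + v_R²x²) − D_R)/v_R².
√(D_R² + v_R²x²) = √(0.009726² + 0.1227² × 217²) = 26.63; v_R² = 0.01506.
t = (26.63 − 0.009726)/0.01506 = 1770 days.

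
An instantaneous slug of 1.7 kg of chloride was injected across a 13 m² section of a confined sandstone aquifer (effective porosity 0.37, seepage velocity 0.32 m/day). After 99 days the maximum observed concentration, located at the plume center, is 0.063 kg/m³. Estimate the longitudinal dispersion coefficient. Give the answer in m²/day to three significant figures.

0.0253 m²/day

At the plume center C_max = M/(n_e·A·√(4πDt)), so D = M²/(4πt·(n_e·A·C_max)²).
n_e·A·C_max = 0.37 × 13 × 0.063 = 0.3030 kg/m.
D = 1.7²/(4π × 99 × 0.3030²) = 0.0253 m²/day.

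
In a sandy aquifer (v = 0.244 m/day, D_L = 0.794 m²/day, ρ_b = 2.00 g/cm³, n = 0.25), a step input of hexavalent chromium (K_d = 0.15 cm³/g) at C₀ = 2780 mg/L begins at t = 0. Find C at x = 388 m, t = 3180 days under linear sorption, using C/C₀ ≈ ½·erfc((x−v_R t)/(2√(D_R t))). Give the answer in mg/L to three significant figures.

Retardation factor R = 1 + ρ_b·K_d/n = 1 + 2.00 × 0.15/0.25 = 2.200.
Sorption retards both mechanisms: v_R = v/R = 0.1109 m/day, D_R = D/R = 0.3609 m²/day.
v_R·t = 0.1109 × 3180 = 352.662 m; 2√(D_R t) = 67.75 m; argument = (388 − 352.662)/67.75 = 0.5216.
C = C₀ × ½·erfc(0.5216) = 2780 × 0.2304 = 641 mg/L.

641 mg/L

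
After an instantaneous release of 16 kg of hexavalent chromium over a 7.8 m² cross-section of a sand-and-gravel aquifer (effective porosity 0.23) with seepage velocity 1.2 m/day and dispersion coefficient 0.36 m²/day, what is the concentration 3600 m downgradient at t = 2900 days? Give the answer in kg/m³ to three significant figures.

For an instantaneous plane source, C(x,t) = M/(n_e·A·√(4πDt)) · exp(−(x−vt)²/(4Dt)), with n_e·A the pore (flow) area.
Plume center vt = 1.2 × 2900 = 3480 m, so the well at 3600 m is 120 m downgradient of the peak.
√(4πDt) = 114.5 m, giving peak height M/(n_e·A·√(4πDt)) = 16/(0.23 × 7.8 × 114.5) = 0.07789 kg/m³.
(x−vt)²/(4Dt) = (120)²/(4 × 0.36 × 2900) = 3.448; exp(−3.448) = 0.03181.
C = 0.07789 × 0.03181 = 0.00248 kg/m³.

0.00248 kg/m³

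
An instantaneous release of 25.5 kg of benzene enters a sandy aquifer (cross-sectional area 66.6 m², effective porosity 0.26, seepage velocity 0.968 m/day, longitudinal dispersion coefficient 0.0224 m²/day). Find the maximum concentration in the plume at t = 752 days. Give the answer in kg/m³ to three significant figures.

The peak of an instantaneous 1D plume sits at x = vt; there the Gaussian factor is 1 and C_max = M/(n_e·A·√(4πDt)), where n_e·A is the pore area the mass is dissolved in.
√(4πDt) = √(4π × 0.0224 × 752) = 14.55 m, so C_max = 25.5/(0.26 × 66.6 × 14.55) = 0.101 kg/m³.

0.101 kg/m³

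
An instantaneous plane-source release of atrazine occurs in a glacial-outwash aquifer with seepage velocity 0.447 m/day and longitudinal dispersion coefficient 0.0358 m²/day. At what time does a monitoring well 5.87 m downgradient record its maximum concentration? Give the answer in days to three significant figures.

13.0 days

For the 1D instantaneous-source solution, setting ∂C/∂t = 0 at fixed x gives v²t² + 2Dt − x² = 0, so t = (√(D² + v²x²) − D)/v².
√(D² + v²x²) = √(0.0358² + 0.447² × 5.87²) = 2.624; v² = 0.199809.
t = (2.624 − 0.0358)/0.199809 = 13.0 days (vs. the pure-advection estimate x/v = 13.1 d).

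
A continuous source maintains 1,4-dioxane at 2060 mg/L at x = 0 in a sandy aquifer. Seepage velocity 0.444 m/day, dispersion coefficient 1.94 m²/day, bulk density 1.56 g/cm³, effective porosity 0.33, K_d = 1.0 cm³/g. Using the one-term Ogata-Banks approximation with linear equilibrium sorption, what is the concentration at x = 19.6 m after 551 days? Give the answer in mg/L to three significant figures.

1820 mg/L

Retardation factor R = 1 + ρ_b·K_d/n = 1 + 1.56 × 1.0/0.33 = 5.727.
Sorption retards both mechanisms: v_R = v/R = 0.07753 m/day, D_R = D/R = 0.3387 m²/day.
v_R·t = 0.07753 × 551 = 42.71903 m; 2√(D_R t) = 27.32 m; argument = (19.6 − 42.71903)/27.32 = -0.8462.
C = C₀ × ½·erfc(-0.8462) = 2060 × 0.8843 = 1820 mg/L.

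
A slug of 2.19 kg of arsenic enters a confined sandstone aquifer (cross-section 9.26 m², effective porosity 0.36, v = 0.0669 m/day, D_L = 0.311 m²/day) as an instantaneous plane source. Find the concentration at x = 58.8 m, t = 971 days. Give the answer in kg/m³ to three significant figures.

0.0103 kg/m³

For an instantaneous plane source, C(x,t) = M/(n_e·A·√(4πDt)) · exp(−(x−vt)²/(4Dt)), with n_e·A the pore (flow) area.
Plume center vt = 0.0669 × 971 = 64.9599 m, so the well at 58.8 m is 6.1599 m upgradient of the peak.
√(4πDt) = 61.60 m, giving peak height M/(n_e·A·√(4πDt)) = 2.19/(0.36 × 9.26 × 61.60) = 0.01066 kg/m³.
(x−vt)²/(4Dt) = (-6.1599)²/(4 × 0.311 × 971) = 0.03141; exp(−0.03141) = 0.9691.
C = 0.01066 × 0.9691 = 0.0103 kg/m³.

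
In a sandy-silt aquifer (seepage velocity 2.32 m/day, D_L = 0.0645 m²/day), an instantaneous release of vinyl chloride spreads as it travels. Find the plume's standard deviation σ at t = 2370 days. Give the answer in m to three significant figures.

17.5 m

Dispersive spreading gives a Gaussian with σ² = 2Dt; advection only shifts the center.
σ = √(2 × 0.0645 × 2370) = 17.5 m.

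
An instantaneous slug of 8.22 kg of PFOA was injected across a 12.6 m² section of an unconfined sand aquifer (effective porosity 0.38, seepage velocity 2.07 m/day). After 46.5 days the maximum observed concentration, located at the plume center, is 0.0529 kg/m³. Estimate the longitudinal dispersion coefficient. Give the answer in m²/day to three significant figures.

1.80 m²/day

At the plume center C_max = M/(n_e·A·√(4πDt)), so D = M²/(4πt·(n_e·A·C_max)²).
n_e·A·C_max = 0.38 × 12.6 × 0.0529 = 0.2533 kg/m.
D = 8.22²/(4π × 46.5 × 0.2533²) = 1.80 m²/day.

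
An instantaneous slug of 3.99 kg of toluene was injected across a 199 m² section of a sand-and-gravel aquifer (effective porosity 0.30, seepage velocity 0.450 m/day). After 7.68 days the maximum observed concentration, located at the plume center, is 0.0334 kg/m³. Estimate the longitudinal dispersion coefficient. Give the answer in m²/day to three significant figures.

0.0415 m²/day

At the plume center C_max = M/(n_e·A·√(4πDt)), so D = M²/(4πt·(n_e·A·C_max)²).
n_e·A·C_max = 0.30 × 199 × 0.0334 = 1.994 kg/m.
D = 3.99²/(4π × 7.68 × 1.994²) = 0.0415 m²/day.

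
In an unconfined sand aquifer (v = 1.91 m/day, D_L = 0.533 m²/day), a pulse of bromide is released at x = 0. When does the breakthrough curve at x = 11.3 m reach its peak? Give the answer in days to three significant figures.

5.77 days

For the 1D instantaneous-source solution, setting ∂C/∂t = 0 at fixed x gives v²t² + 2Dt − x² = 0, so t = (√(D² + v²x²) − D)/v².
√(D² + v²x²) = √(0.533² + 1.91² × 11.3²) = 21.59; v² = 3.6481.
t = (21.59 − 0.533)/3.6481 = 5.77 days (vs. the pure-advection estimate x/v = 5.92 d).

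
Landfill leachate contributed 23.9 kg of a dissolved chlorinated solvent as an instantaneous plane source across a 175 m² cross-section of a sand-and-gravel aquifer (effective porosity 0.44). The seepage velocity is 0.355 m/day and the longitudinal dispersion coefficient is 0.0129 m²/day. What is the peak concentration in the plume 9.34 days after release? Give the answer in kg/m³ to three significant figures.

0.252 kg/m³

The peak of an instantaneous 1D plume sits at x = vt; there the Gaussian factor is 1 and C_max = M/(n_e·A·√(4πDt)), where n_e·A is the pore area the mass is dissolved in.
√(4πDt) = √(4π × 0.0129 × 9.34) = 1.230 m, so C_max = 23.9/(0.44 × 175 × 1.230) = 0.252 kg/m³.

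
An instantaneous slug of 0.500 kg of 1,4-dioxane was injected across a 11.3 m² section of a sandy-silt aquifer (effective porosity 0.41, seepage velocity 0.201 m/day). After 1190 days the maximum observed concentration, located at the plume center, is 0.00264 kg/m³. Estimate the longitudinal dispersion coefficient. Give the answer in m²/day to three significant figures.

At the plume center C_max = M/(n_e·A·√(4πDt)), so D = M²/(4πt·(n_e·A·C_max)²).
n_e·A·C_max = 0.41 × 11.3 × 0.00264 = 0.01223 kg/m.
D = 0.500²/(4π × 1190 × 0.01223²) = 0.112 m²/day.

0.112 m²/day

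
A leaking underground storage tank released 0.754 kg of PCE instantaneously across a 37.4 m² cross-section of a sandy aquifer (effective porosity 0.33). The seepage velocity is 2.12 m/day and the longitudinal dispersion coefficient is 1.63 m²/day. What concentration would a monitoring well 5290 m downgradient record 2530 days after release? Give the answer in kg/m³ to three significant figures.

0.000193 kg/m³

For an instantaneous plane source, C(x,t) = M/(n_e·A·√(4πDt)) · exp(−(x−vt)²/(4Dt)), with n_e·A the pore (flow) area.
Plume center vt = 2.12 × 2530 = 5363.6 m, so the well at 5290 m is 73.6 m upgradient of the peak.
√(4πDt) = 227.6 m, giving peak height M/(n_e·A·√(4πDt)) = 0.754/(0.33 × 37.4 × 227.6) = 0.0002684 kg/m³.
(x−vt)²/(4Dt) = (-73.6)²/(4 × 1.63 × 2530) = 0.3284; exp(−0.3284) = 0.7201.
C = 0.0002684 × 0.7201 = 0.000193 kg/m³.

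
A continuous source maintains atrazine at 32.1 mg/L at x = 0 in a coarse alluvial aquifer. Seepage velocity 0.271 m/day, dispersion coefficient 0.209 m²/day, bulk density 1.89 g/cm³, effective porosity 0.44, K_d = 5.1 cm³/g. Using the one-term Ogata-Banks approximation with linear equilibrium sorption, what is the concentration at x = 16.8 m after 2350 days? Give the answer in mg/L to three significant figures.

Retardation factor R = 1 + ρ_b·K_d/n = 1 + 1.89 × 5.1/0.44 = 22.91.
Sorption retards both mechanisms: v_R = v/R = 0.01183 m/day, D_R = D/R = 0.009123 m²/day.
v_R·t = 0.01183 × 2350 = 27.8005 m; 2√(D_R t) = 9.260 m; argument = (16.8 − 27.8005)/9.260 = -1.188.
C = C₀ × ½·erfc(-1.188) = 32.1 × 0.9535 = 30.6 mg/L.

30.6 mg/L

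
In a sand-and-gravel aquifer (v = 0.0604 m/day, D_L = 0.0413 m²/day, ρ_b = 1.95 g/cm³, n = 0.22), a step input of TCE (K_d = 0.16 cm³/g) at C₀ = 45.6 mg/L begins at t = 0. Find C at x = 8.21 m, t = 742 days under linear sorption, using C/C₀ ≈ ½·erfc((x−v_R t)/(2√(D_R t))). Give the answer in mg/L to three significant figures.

Retardation factor R = 1 + ρ_b·K_d/n = 1 + 1.95 × 0.16/0.22 = 2.418.
Sorption retards both mechanisms: v_R = v/R = 0.02498 m/day, D_R = D/R = 0.01708 m²/day.
v_R·t = 0.02498 × 742 = 18.53516 m; 2√(D_R t) = 7.120 m; argument = (8.21 − 18.53516)/7.120 = -1.450.
C = C₀ × ½·erfc(-1.450) = 45.6 × 0.9798 = 44.7 mg/L.

44.7 mg/L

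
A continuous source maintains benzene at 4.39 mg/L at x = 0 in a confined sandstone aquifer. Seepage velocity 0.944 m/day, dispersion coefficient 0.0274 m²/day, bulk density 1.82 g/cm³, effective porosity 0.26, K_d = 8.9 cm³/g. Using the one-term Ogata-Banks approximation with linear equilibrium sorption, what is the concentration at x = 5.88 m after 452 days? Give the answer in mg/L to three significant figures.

4.02 mg/L

Retardation factor R = 1 + ρ_b·K_d/n = 1 + 1.82 × 8.9/0.26 = 63.30.
Sorption retards both mechanisms: v_R = v/R = 0.01491 m/day, D_R = D/R = 0.0004329 m²/day.
v_R·t = 0.01491 × 452 = 6.73932 m; 2√(D_R t) = 0.8847 m; argument = (5.88 − 6.73932)/0.8847 = -0.9713.
C = C₀ × ½·erfc(-0.9713) = 4.39 × 0.9152 = 4.02 mg/L.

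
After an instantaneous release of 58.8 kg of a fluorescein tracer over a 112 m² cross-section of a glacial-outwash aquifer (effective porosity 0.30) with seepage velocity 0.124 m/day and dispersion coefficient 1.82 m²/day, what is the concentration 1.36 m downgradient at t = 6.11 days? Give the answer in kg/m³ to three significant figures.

For an instantaneous plane source, C(x,t) = M/(n_e·A·√(4πDt)) · exp(−(x−vt)²/(4Dt)), with n_e·A the pore (flow) area.
Plume center vt = 0.124 × 6.11 = 0.75764 m, so the well at 1.36 m is 0.60236 m downgradient of the peak.
√(4πDt) = 11.82 m, giving peak height M/(n_e·A·√(4πDt)) = 58.8/(0.30 × 112 × 11.82) = 0.1481 kg/m³.
(x−vt)²/(4Dt) = (0.60236)²/(4 × 1.82 × 6.11) = 0.008157; exp(−0.008157) = 0.9919.
C = 0.1481 × 0.9919 = 0.147 kg/m³.

0.147 kg/m³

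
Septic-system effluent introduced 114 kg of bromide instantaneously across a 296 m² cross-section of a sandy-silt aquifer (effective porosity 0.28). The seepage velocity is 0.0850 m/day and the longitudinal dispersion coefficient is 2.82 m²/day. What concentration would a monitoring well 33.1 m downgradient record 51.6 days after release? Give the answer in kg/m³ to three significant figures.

For an instantaneous plane source, C(x,t) = M/(n_e·A·√(4πDt)) · exp(−(x−vt)²/(4Dt)), with n_e·A the pore (flow) area.
Plume center vt = 0.0850 × 51.6 = 4.386 m, so the well at 33.1 m is 28.714 m downgradient of the peak.
√(4πDt) = 42.76 m, giving peak height M/(n_e·A·√(4πDt)) = 114/(0.28 × 296 × 42.76) = 0.03217 kg/m³.
(x−vt)²/(4Dt) = (28.714)²/(4 × 2.82 × 51.6) = 1.417; exp(−1.417) = 0.2424.
C = 0.03217 × 0.2424 = 0.00780 kg/m³.

0.00780 kg/m³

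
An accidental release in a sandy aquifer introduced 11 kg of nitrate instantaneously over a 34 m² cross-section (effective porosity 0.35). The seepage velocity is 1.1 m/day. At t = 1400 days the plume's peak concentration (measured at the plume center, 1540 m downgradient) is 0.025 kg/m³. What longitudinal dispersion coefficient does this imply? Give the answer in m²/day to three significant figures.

At the plume center C_max = M/(n_e·A·√(4πDt)), so D = M²/(4πt·(n_e·A·C_max)²).
n_e·A·C_max = 0.35 × 34 × 0.025 = 0.2975 kg/m.
D = 11²/(4π × 1400 × 0.2975²) = 0.0777 m²/day.

0.0777 m²/day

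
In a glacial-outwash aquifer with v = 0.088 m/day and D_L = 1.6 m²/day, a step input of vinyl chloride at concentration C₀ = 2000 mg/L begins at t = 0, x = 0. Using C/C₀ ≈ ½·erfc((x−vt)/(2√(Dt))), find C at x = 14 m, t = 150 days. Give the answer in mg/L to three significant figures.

For a continuous step input, C/C₀ ≈ ½·erfc((x−vt)/(2√(Dt))).
vt = 0.088 × 150 = 13.2 m and 2√(Dt) = 2√(1.6 × 150) = 30.98 m.
Argument (x−vt)/(2√(Dt)) = (14 − 13.2)/30.98 = 0.02582; ½·erfc(0.02582) = 0.4854.
C = 2000 × 0.4854 = 971 mg/L.

971 mg/L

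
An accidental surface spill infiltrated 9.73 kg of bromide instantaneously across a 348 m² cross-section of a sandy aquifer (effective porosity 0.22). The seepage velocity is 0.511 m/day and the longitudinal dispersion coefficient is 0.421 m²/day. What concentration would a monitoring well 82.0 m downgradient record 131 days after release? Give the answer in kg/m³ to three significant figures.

0.00173 kg/m³

For an instantaneous plane source, C(x,t) = M/(n_e·A·√(4πDt)) · exp(−(x−vt)²/(4Dt)), with n_e·A the pore (flow) area.
Plume center vt = 0.511 × 131 = 66.941 m, so the well at 82.0 m is 15.059 m downgradient of the peak.
√(4πDt) = 26.33 m, giving peak height M/(n_e·A·√(4πDt)) = 9.73/(0.22 × 348 × 26.33) = 0.004827 kg/m³.
(x−vt)²/(4Dt) = (15.059)²/(4 × 0.421 × 131) = 1.028; exp(−1.028) = 0.3577.
C = 0.004827 × 0.3577 = 0.00173 kg/m³.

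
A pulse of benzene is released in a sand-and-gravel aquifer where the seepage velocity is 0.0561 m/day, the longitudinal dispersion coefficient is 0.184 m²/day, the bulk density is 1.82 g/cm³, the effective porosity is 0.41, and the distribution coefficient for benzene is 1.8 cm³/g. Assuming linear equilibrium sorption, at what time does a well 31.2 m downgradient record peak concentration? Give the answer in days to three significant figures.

4500 days

Retardation factor R = 1 + ρ_b·K_d/n = 1 + 1.82 × 1.8/0.41 = 8.990.
Sorption retards both mechanisms: v_R = v/R = 0.006240 m/day, D_R = D/R = 0.02047 m²/day.
Peak time from v_R²t² + 2D_R t − x² = 0: t = (√(D_R² + v_R²x²) − D_R)/v_R².
√(D_R² + v_R²x²) = √(0.02047² + 0.006240² × 31.2²) = 0.1958; v_R² = 3.894e-05.
t = (0.1958 − 0.02047)/3.894e-05 = 4500 days.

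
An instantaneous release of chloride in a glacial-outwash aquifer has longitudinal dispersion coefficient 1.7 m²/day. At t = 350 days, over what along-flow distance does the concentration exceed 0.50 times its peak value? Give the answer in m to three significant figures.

The plume is Gaussian with σ = √(2Dt) = √(2 × 1.7 × 350) = 34.50 m.
C/C_peak = exp(−Δx²/(2σ²)) = 0.50 ⇒ Δx = σ·√(−2 ln 0.50) = 34.50 × 1.177 = 40.61 m.
Width = 2Δx = 81.2 m.

81.2 m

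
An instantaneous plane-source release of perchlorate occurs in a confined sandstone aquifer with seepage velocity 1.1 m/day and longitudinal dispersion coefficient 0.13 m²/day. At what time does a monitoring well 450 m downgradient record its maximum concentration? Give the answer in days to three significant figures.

409 days

For the 1D instantaneous-source solution, setting ∂C/∂t = 0 at fixed x gives v²t² + 2Dt − x² = 0, so t = (√(D² + v²x²) − D)/v².
√(D² + v²x²) = √(0.13² + 1.1² × 450²) = 495.0; v² = 1.21.
t = (495.0 − 0.13)/1.21 = 409 days (vs. the pure-advection estimate x/v = 409 d).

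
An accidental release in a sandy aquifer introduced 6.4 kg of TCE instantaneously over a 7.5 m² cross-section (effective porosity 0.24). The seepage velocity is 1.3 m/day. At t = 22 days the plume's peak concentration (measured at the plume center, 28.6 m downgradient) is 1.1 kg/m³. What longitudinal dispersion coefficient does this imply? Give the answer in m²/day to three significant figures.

0.0378 m²/day

At the plume center C_max = M/(n_e·A·√(4πDt)), so D = M²/(4πt·(n_e·A·C_max)²).
n_e·A·C_max = 0.24 × 7.5 × 1.1 = 1.980 kg/m.
D = 6.4²/(4π × 22 × 1.980²) = 0.0378 m²/day.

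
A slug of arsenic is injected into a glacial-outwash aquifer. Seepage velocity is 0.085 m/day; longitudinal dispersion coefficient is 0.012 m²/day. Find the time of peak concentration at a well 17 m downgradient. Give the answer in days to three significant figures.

For the 1D instantaneous-source solution, setting ∂C/∂t = 0 at fixed x gives v²t² + 2Dt − x² = 0, so t = (√(D² + v²x²) − D)/v².
√(D² + v²x²) = √(0.012² + 0.085² × 17²) = 1.445; v² = 0.007225.
t = (1.445 − 0.012)/0.007225 = 198 days (vs. the pure-advection estimate x/v = 200 d).

198 days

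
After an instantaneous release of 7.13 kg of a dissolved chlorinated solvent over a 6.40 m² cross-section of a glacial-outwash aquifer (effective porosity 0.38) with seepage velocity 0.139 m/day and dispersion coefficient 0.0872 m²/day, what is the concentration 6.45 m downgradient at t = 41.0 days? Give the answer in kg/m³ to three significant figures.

0.420 kg/m³

For an instantaneous plane source, C(x,t) = M/(n_e·A·√(4πDt)) · exp(−(x−vt)²/(4Dt)), with n_e·A the pore (flow) area.
Plume center vt = 0.139 × 41.0 = 5.699 m, so the well at 6.45 m is 0.751 m downgradient of the peak.
√(4πDt) = 6.703 m, giving peak height M/(n_e·A·√(4πDt)) = 7.13/(0.38 × 6.40 × 6.703) = 0.4374 kg/m³.
(x−vt)²/(4Dt) = (0.751)²/(4 × 0.0872 × 41.0) = 0.03944; exp(−0.03944) = 0.9613.
C = 0.4374 × 0.9613 = 0.420 kg/m³.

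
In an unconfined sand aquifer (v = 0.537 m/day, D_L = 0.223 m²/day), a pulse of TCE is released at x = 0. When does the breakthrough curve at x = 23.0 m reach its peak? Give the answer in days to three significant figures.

42.1 days

For the 1D instantaneous-source solution, setting ∂C/∂t = 0 at fixed x gives v²t² + 2Dt − x² = 0, so t = (√(D² + v²x²) − D)/v².
√(D² + v²x²) = √(0.223² + 0.537² × 23.0²) = 12.35; v² = 0.288369.
t = (12.35 − 0.223)/0.288369 = 42.1 days (vs. the pure-advection estimate x/v = 42.8 d).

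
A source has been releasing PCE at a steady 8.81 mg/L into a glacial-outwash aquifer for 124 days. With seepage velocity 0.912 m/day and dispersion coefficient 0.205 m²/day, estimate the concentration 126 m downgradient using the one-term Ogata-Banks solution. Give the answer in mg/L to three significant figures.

0.309 mg/L

For a continuous step input, C/C₀ ≈ ½·erfc((x−vt)/(2√(Dt))).
vt = 0.912 × 124 = 113.088 m and 2√(Dt) = 2√(0.205 × 124) = 10.08 m.
Argument (x−vt)/(2√(Dt)) = (126 − 113.088)/10.08 = 1.281; ½·erfc(1.281) = 0.03502.
C = 8.81 × 0.03502 = 0.309 mg/L.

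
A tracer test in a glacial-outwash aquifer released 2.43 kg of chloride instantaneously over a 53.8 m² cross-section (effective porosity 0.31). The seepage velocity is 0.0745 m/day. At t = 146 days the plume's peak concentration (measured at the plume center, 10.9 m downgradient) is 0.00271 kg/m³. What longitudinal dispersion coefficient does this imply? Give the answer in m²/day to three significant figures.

1.58 m²/day

At the plume center C_max = M/(n_e·A·√(4πDt)), so D = M²/(4πt·(n_e·A·C_max)²).
n_e·A·C_max = 0.31 × 53.8 × 0.00271 = 0.04520 kg/m.
D = 2.43²/(4π × 146 × 0.04520²) = 1.58 m²/day.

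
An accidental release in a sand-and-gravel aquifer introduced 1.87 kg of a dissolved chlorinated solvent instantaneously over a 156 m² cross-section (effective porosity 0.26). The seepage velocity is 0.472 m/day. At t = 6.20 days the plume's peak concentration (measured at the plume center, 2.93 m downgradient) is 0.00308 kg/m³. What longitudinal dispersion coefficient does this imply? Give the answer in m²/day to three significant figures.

2.88 m²/day

At the plume center C_max = M/(n_e·A·√(4πDt)), so D = M²/(4πt·(n_e·A·C_max)²).
n_e·A·C_max = 0.26 × 156 × 0.00308 = 0.1249 kg/m.
D = 1.87²/(4π × 6.20 × 0.1249²) = 2.88 m²/day.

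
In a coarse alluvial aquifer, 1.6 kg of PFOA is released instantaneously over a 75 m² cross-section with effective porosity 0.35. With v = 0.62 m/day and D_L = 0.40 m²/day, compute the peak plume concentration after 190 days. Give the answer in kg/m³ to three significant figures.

0.00197 kg/m³

The peak of an instantaneous 1D plume sits at x = vt; there the Gaussian factor is 1 and C_max = M/(n_e·A·√(4πDt)), where n_e·A is the pore area the mass is dissolved in.
√(4πDt) = √(4π × 0.40 × 190) = 30.90 m, so C_max = 1.6/(0.35 × 75 × 30.90) = 0.00197 kg/m³.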